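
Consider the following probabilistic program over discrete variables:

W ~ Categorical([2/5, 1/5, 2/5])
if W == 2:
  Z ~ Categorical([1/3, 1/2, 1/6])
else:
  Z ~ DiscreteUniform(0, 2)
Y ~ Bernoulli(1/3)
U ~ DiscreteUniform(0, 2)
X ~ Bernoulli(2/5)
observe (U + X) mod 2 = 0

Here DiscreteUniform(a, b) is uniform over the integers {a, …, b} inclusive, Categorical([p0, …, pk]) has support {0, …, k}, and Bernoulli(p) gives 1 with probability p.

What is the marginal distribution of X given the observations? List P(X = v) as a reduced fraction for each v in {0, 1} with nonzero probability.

P(X=0) = 3/4, P(X=1) = 1/4

Enumerate traces; 54 have nonzero weight after conditioning:
  (W=0, Z=0, Y=0, U=0, X=0) weight 4/225
  (W=0, Z=0, Y=0, U=1, X=1) weight 8/675
  (W=0, Z=0, Y=0, U=2, X=0) weight 4/225
  (W=0, Z=0, Y=1, U=0, X=0) weight 2/225
  (W=0, Z=0, Y=1, U=1, X=1) weight 4/675
  (W=0, Z=0, Y=1, U=2, X=0) weight 2/225
  (W=0, Z=1, Y=0, U=0, X=0) weight 4/225
  (W=0, Z=1, Y=0, U=1, X=1) weight 8/675
  … 46 more
Group by X:
  weight(X=0) = 2/5
  weight(X=1) = 2/15
Total weight = 2/5 + 2/15 = 8/15
P(X=0 | obs) = 2/5 / 8/15 = 3/4
P(X=1 | obs) = 2/15 / 8/15 = 1/4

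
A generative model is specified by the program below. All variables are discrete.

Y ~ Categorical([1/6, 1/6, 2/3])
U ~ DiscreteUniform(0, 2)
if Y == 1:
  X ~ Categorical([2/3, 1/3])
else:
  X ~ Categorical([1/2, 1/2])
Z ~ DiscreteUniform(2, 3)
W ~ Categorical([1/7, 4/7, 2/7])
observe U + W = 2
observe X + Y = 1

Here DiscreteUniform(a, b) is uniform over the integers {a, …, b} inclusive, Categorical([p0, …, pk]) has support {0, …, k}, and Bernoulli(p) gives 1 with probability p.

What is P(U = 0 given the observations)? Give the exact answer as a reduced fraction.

Enumerate traces; 12 have nonzero weight after conditioning:
  (Y=0, U=0, X=1, Z=2, W=2) weight 1/252
  (Y=0, U=0, X=1, Z=3, W=2) weight 1/252
  (Y=0, U=1, X=1, Z=2, W=1) weight 1/126
  (Y=0, U=1, X=1, Z=3, W=1) weight 1/126
  (Y=0, U=2, X=1, Z=2, W=0) weight 1/504
  (Y=0, U=2, X=1, Z=3, W=0) weight 1/504
  (Y=1, U=0, X=0, Z=2, W=2) weight 1/189
  (Y=1, U=0, X=0, Z=3, W=2) weight 1/189
  … 4 more
Group by U:
  weight(U=0) = 1/54
  weight(U=1) = 1/27
  weight(U=2) = 1/108
Total weight = 1/54 + 1/27 + 1/108 = 7/108
P(U=0 | obs) = 1/54 / 7/108 = 2/7
P(U=1 | obs) = 1/27 / 7/108 = 4/7
P(U=2 | obs) = 1/108 / 7/108 = 1/7

P(U = 0 | obs) = 2/7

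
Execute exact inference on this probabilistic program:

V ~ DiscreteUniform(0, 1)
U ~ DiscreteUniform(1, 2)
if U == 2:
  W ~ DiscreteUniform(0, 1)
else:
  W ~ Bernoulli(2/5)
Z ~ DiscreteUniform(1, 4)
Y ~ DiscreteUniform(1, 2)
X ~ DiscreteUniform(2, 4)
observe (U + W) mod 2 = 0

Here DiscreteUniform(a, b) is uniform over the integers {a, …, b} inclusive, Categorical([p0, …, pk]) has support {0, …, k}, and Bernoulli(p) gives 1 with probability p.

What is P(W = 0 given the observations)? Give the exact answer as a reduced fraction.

P(W = 0 | obs) = 5/9

Enumerate traces; 96 have nonzero weight after conditioning:
  (V=0, U=1, W=1, Z=1, Y=1, X=2) weight 1/240
  (V=0, U=1, W=1, Z=1, Y=1, X=3) weight 1/240
  (V=0, U=1, W=1, Z=1, Y=1, X=4) weight 1/240
  (V=0, U=1, W=1, Z=1, Y=2, X=2) weight 1/240
  (V=0, U=1, W=1, Z=1, Y=2, X=3) weight 1/240
  (V=0, U=1, W=1, Z=1, Y=2, X=4) weight 1/240
  (V=0, U=1, W=1, Z=2, Y=1, X=2) weight 1/240
  (V=0, U=1, W=1, Z=2, Y=1, X=3) weight 1/240
  (V=0, U=2, W=0, Z=1, Y=1, X=2) weight 1/192
  … 87 more
Group by W:
  weight(W=0) = 1/4
  weight(W=1) = 1/5
Total weight = 1/4 + 1/5 = 9/20
P(W=0 | obs) = 1/4 / 9/20 = 5/9
P(W=1 | obs) = 1/5 / 9/20 = 4/9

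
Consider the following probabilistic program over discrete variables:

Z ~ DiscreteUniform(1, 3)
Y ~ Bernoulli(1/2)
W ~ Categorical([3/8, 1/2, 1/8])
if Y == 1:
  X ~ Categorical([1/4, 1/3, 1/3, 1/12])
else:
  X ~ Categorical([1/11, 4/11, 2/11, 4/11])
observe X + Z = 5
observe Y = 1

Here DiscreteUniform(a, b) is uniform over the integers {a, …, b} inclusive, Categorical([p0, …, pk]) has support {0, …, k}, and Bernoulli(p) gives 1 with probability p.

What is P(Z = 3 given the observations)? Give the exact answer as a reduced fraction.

P(Z = 3 | obs) = 4/5

Enumerate traces; 6 have nonzero weight after conditioning:
  (Z=2, Y=1, W=0, X=3) weight 1/192
  (Z=2, Y=1, W=1, X=3) weight 1/144
  (Z=2, Y=1, W=2, X=3) weight 1/576
  (Z=3, Y=1, W=0, X=2) weight 1/48
  (Z=3, Y=1, W=1, X=2) weight 1/36
  (Z=3, Y=1, W=2, X=2) weight 1/144
Group by Z:
  weight(Z=2) = 1/72
  weight(Z=3) = 1/18
Total weight = 1/72 + 1/18 = 5/72
P(Z=2 | obs) = 1/72 / 5/72 = 1/5
P(Z=3 | obs) = 1/18 / 5/72 = 4/5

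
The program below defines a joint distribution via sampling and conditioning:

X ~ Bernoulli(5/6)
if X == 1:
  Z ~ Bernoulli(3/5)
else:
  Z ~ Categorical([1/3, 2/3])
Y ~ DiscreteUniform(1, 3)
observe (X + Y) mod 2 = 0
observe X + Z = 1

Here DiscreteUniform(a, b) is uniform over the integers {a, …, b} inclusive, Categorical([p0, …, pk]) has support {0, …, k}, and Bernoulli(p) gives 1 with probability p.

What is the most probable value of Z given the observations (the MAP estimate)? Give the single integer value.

argmax_v P(Z = v | obs) = 0

Enumerate traces; 3 have nonzero weight after conditioning:
  (X=0, Z=1, Y=2) weight 1/27
  (X=1, Z=0, Y=1) weight 1/9
  (X=1, Z=0, Y=3) weight 1/9
Group by Z:
  weight(Z=0) = 2/9
  weight(Z=1) = 1/27
Total weight = 2/9 + 1/27 = 7/27
P(Z=0 | obs) = 2/9 / 7/27 = 6/7
P(Z=1 | obs) = 1/27 / 7/27 = 1/7
argmax = 0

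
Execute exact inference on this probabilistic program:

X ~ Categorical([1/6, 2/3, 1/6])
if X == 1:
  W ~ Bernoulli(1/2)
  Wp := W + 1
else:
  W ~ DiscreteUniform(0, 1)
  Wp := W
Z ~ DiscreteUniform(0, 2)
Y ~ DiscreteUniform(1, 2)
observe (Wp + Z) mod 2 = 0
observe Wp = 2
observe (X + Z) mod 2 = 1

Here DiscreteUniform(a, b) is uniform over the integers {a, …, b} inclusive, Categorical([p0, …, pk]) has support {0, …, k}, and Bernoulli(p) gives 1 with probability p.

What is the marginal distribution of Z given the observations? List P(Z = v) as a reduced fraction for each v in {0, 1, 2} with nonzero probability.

P(Z=0) = 1/2, P(Z=2) = 1/2

Enumerate traces; 4 have nonzero weight after conditioning:
  (X=1, W=1, Z=0, Y=1) weight 1/18
  (X=1, W=1, Z=0, Y=2) weight 1/18
  (X=1, W=1, Z=2, Y=1) weight 1/18
  (X=1, W=1, Z=2, Y=2) weight 1/18
Group by Z:
  weight(Z=0) = 1/9
  weight(Z=2) = 1/9
Total weight = 1/9 + 1/9 = 2/9
P(Z=0 | obs) = 1/9 / 2/9 = 1/2
P(Z=2 | obs) = 1/9 / 2/9 = 1/2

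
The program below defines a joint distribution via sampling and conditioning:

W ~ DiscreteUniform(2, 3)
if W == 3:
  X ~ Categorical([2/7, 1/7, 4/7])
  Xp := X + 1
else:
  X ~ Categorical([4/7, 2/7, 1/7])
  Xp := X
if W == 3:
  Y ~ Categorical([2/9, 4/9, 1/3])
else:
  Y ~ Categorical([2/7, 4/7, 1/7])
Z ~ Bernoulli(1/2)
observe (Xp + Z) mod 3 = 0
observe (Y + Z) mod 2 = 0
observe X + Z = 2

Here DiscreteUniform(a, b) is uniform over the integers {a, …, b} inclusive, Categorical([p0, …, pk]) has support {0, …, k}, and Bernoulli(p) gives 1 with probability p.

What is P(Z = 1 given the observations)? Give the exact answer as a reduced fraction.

Enumerate traces; 3 have nonzero weight after conditioning:
  (W=3, X=1, Y=1, Z=1) weight 1/63
  (W=3, X=2, Y=0, Z=0) weight 2/63
  (W=3, X=2, Y=2, Z=0) weight 1/21
Group by Z:
  weight(Z=0) = 5/63
  weight(Z=1) = 1/63
Total weight = 5/63 + 1/63 = 2/21
P(Z=0 | obs) = 5/63 / 2/21 = 5/6
P(Z=1 | obs) = 1/63 / 2/21 = 1/6

P(Z = 1 | obs) = 1/6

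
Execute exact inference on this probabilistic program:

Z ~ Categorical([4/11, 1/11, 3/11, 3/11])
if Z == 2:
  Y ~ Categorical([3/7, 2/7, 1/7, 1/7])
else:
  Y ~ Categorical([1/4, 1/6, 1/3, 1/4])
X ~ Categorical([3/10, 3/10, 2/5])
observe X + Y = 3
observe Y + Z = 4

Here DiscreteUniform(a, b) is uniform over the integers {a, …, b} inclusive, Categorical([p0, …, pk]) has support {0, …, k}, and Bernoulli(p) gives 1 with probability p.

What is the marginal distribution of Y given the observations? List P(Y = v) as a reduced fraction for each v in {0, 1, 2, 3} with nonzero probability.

Enumerate traces; 3 have nonzero weight after conditioning:
  (Z=1, Y=3, X=0) weight 3/440
  (Z=2, Y=2, X=1) weight 9/770
  (Z=3, Y=1, X=2) weight 1/55
Group by Y:
  weight(Y=1) = 1/55
  weight(Y=2) = 9/770
  weight(Y=3) = 3/440
Total weight = 1/55 + 9/770 + 3/440 = 113/3080
P(Y=1 | obs) = 1/55 / 113/3080 = 56/113
P(Y=2 | obs) = 9/770 / 113/3080 = 36/113
P(Y=3 | obs) = 3/440 / 113/3080 = 21/113

P(Y=1) = 56/113, P(Y=2) = 36/113, P(Y=3) = 21/113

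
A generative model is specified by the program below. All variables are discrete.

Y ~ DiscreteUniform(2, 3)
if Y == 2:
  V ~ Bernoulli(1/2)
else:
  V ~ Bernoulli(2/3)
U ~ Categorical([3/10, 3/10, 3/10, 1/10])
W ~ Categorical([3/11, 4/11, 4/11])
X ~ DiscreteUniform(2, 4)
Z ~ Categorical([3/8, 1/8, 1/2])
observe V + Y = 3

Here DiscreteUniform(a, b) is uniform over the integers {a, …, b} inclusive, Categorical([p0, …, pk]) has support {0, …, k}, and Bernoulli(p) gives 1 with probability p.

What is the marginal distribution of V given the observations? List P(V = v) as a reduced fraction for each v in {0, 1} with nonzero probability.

Enumerate traces; 216 have nonzero weight after conditioning:
  (Y=2, V=1, U=0, W=0, X=2, Z=0) weight 9/3520
  (Y=2, V=1, U=0, W=0, X=2, Z=1) weight 3/3520
  (Y=2, V=1, U=0, W=0, X=2, Z=2) weight 3/880
  (Y=2, V=1, U=0, W=0, X=3, Z=0) weight 9/3520
  (Y=2, V=1, U=0, W=0, X=3, Z=1) weight 3/3520
  (Y=2, V=1, U=0, W=0, X=3, Z=2) weight 3/880
  (Y=2, V=1, U=0, W=0, X=4, Z=0) weight 9/3520
  (Y=2, V=1, U=0, W=0, X=4, Z=1) weight 3/3520
  (Y=3, V=0, U=0, W=0, X=2, Z=0) weight 3/1760
  … 207 more
Group by V:
  weight(V=0) = 1/6
  weight(V=1) = 1/4
Total weight = 1/6 + 1/4 = 5/12
P(V=0 | obs) = 1/6 / 5/12 = 2/5
P(V=1 | obs) = 1/4 / 5/12 = 3/5

P(V=0) = 2/5, P(V=1) = 3/5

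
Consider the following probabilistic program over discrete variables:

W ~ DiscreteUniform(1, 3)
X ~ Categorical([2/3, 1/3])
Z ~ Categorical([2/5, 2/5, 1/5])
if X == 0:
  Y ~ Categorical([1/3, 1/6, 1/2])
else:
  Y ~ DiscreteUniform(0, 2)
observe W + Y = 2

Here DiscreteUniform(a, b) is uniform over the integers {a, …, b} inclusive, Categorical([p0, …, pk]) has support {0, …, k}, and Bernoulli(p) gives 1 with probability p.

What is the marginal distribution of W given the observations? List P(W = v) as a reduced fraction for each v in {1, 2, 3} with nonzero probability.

Enumerate traces; 12 have nonzero weight after conditioning:
  (W=1, X=0, Z=0, Y=1) weight 2/135
  (W=1, X=0, Z=1, Y=1) weight 2/135
  (W=1, X=0, Z=2, Y=1) weight 1/135
  (W=1, X=1, Z=0, Y=1) weight 2/135
  (W=1, X=1, Z=1, Y=1) weight 2/135
  (W=1, X=1, Z=2, Y=1) weight 1/135
  (W=2, X=0, Z=0, Y=0) weight 4/135
  (W=2, X=0, Z=1, Y=0) weight 4/135
  … 4 more
Group by W:
  weight(W=1) = 2/27
  weight(W=2) = 1/9
Total weight = 2/27 + 1/9 = 5/27
P(W=1 | obs) = 2/27 / 5/27 = 2/5
P(W=2 | obs) = 1/9 / 5/27 = 3/5

P(W=1) = 2/5, P(W=2) = 3/5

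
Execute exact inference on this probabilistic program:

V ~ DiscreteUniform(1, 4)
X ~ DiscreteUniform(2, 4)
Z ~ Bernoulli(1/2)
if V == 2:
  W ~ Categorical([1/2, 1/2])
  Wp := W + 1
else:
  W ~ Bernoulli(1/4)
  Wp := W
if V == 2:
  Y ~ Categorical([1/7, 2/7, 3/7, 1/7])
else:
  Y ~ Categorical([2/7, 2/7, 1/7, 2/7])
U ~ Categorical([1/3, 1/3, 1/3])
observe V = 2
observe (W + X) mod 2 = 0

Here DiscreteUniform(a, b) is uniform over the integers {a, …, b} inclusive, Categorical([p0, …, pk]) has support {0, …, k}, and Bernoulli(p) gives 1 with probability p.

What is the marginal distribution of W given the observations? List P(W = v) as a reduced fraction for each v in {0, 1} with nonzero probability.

P(W=0) = 2/3, P(W=1) = 1/3

Enumerate traces; 72 have nonzero weight after conditioning:
  (V=2, X=2, Z=0, W=0, Y=0, U=0) weight 1/1008
  (V=2, X=2, Z=0, W=0, Y=0, U=1) weight 1/1008
  (V=2, X=2, Z=0, W=0, Y=0, U=2) weight 1/1008
  (V=2, X=2, Z=0, W=0, Y=1, U=0) weight 1/504
  (V=2, X=2, Z=0, W=0, Y=1, U=1) weight 1/504
  (V=2, X=2, Z=0, W=0, Y=1, U=2) weight 1/504
  (V=2, X=2, Z=0, W=0, Y=2, U=0) weight 1/336
  (V=2, X=2, Z=0, W=0, Y=2, U=1) weight 1/336
  (V=2, X=3, Z=0, W=1, Y=0, U=0) weight 1/1008
  … 63 more
Group by W:
  weight(W=0) = 1/12
  weight(W=1) = 1/24
Total weight = 1/12 + 1/24 = 1/8
P(W=0 | obs) = 1/12 / 1/8 = 2/3
P(W=1 | obs) = 1/24 / 1/8 = 1/3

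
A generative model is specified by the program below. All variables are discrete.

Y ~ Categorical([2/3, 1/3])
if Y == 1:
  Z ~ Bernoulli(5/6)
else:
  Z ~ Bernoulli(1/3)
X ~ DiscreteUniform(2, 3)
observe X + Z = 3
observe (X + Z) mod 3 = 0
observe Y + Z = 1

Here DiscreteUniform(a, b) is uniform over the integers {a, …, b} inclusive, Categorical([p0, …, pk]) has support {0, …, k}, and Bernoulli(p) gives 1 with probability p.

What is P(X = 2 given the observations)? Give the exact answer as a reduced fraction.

P(X = 2 | obs) = 4/5

Enumerate traces; 2 have nonzero weight after conditioning:
  (Y=0, Z=1, X=2) weight 1/9
  (Y=1, Z=0, X=3) weight 1/36
Group by X:
  weight(X=2) = 1/9
  weight(X=3) = 1/36
Total weight = 1/9 + 1/36 = 5/36
P(X=2 | obs) = 1/9 / 5/36 = 4/5
P(X=3 | obs) = 1/36 / 5/36 = 1/5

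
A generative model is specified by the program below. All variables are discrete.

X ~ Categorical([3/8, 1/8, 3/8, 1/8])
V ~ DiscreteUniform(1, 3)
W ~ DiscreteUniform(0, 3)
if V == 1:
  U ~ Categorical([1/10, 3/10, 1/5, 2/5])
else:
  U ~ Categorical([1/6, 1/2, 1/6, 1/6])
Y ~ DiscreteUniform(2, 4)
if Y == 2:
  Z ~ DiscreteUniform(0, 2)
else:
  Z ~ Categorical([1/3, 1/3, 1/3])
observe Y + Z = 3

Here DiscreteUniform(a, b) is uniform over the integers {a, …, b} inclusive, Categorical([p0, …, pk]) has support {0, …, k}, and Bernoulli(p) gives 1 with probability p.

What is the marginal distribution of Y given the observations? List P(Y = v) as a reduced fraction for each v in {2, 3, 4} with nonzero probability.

P(Y=2) = 1/2, P(Y=3) = 1/2

Enumerate traces; 384 have nonzero weight after conditioning:
  (X=0, V=1, W=0, U=0, Y=2, Z=1) weight 1/2880
  (X=0, V=1, W=0, U=0, Y=3, Z=0) weight 1/2880
  (X=0, V=1, W=0, U=1, Y=2, Z=1) weight 1/960
  (X=0, V=1, W=0, U=1, Y=3, Z=0) weight 1/960
  (X=0, V=1, W=0, U=2, Y=2, Z=1) weight 1/1440
  (X=0, V=1, W=0, U=2, Y=3, Z=0) weight 1/1440
  (X=0, V=1, W=0, U=3, Y=2, Z=1) weight 1/720
  (X=0, V=1, W=0, U=3, Y=3, Z=0) weight 1/720
  … 376 more
Group by Y:
  weight(Y=2) = 1/9
  weight(Y=3) = 1/9
Total weight = 1/9 + 1/9 = 2/9
P(Y=2 | obs) = 1/9 / 2/9 = 1/2
P(Y=3 | obs) = 1/9 / 2/9 = 1/2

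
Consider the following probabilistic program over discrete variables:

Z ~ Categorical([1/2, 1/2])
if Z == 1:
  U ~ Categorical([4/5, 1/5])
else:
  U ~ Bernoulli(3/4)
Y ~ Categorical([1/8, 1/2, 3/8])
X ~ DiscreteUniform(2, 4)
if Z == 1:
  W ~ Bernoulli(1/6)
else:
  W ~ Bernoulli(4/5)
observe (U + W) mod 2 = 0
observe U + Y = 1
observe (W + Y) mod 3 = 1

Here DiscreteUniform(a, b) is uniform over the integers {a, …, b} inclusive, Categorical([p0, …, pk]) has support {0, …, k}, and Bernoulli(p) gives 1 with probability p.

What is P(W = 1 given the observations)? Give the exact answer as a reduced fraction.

P(W = 1 | obs) = 19/105

Enumerate traces; 12 have nonzero weight after conditioning:
  (Z=0, U=0, Y=1, X=2, W=0) weight 1/240
  (Z=0, U=0, Y=1, X=3, W=0) weight 1/240
  (Z=0, U=0, Y=1, X=4, W=0) weight 1/240
  (Z=0, U=1, Y=0, X=2, W=1) weight 1/80
  (Z=0, U=1, Y=0, X=3, W=1) weight 1/80
  (Z=0, U=1, Y=0, X=4, W=1) weight 1/80
  (Z=1, U=0, Y=1, X=2, W=0) weight 1/18
  (Z=1, U=0, Y=1, X=3, W=0) weight 1/18
  … 4 more
Group by W:
  weight(W=0) = 43/240
  weight(W=1) = 19/480
Total weight = 43/240 + 19/480 = 7/32
P(W=0 | obs) = 43/240 / 7/32 = 86/105
P(W=1 | obs) = 19/480 / 7/32 = 19/105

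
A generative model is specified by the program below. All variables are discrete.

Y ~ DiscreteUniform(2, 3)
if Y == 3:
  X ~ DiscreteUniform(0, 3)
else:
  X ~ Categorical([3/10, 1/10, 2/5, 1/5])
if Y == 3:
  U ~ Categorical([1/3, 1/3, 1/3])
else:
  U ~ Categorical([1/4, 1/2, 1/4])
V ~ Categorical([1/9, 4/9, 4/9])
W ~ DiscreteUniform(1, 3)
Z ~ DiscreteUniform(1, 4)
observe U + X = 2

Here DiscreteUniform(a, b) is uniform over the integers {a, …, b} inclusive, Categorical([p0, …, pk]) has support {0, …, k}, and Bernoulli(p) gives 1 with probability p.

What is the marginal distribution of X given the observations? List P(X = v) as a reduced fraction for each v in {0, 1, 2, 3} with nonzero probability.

Enumerate traces; 216 have nonzero weight after conditioning:
  (Y=2, X=0, U=2, V=0, W=1, Z=1) weight 1/2880
  (Y=2, X=0, U=2, V=0, W=1, Z=2) weight 1/2880
  (Y=2, X=0, U=2, V=0, W=1, Z=3) weight 1/2880
  (Y=2, X=0, U=2, V=0, W=1, Z=4) weight 1/2880
  (Y=2, X=0, U=2, V=0, W=2, Z=1) weight 1/2880
  (Y=2, X=0, U=2, V=0, W=2, Z=2) weight 1/2880
  (Y=2, X=0, U=2, V=0, W=2, Z=3) weight 1/2880
  (Y=2, X=0, U=2, V=0, W=2, Z=4) weight 1/2880
  (Y=2, X=1, U=1, V=0, W=1, Z=1) weight 1/4320
  (Y=2, X=2, U=0, V=0, W=1, Z=1) weight 1/2160
  … 206 more
Group by X:
  weight(X=0) = 19/240
  weight(X=1) = 1/15
  weight(X=2) = 11/120
Total weight = 19/240 + 1/15 + 11/120 = 19/80
P(X=0 | obs) = 19/240 / 19/80 = 1/3
P(X=1 | obs) = 1/15 / 19/80 = 16/57
P(X=2 | obs) = 11/120 / 19/80 = 22/57

P(X=0) = 1/3, P(X=1) = 16/57, P(X=2) = 22/57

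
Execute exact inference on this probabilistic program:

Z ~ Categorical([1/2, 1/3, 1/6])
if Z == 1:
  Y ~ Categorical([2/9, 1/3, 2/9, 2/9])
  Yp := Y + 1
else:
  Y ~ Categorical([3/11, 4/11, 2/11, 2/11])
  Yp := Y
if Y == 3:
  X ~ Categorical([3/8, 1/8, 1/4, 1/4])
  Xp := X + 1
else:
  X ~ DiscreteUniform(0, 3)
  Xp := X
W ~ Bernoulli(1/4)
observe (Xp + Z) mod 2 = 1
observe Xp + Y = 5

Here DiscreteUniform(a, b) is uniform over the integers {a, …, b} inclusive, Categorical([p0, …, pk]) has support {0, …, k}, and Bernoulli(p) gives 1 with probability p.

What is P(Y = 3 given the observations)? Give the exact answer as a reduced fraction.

P(Y = 3 | obs) = 11/47

Enumerate traces; 6 have nonzero weight after conditioning:
  (Z=0, Y=2, X=3, W=0) weight 3/176
  (Z=0, Y=2, X=3, W=1) weight 1/176
  (Z=1, Y=3, X=1, W=0) weight 1/144
  (Z=1, Y=3, X=1, W=1) weight 1/432
  (Z=2, Y=2, X=3, W=0) weight 1/176
  (Z=2, Y=2, X=3, W=1) weight 1/528
Group by Y:
  weight(Y=2) = 1/33
  weight(Y=3) = 1/108
Total weight = 1/33 + 1/108 = 47/1188
P(Y=2 | obs) = 1/33 / 47/1188 = 36/47
P(Y=3 | obs) = 1/108 / 47/1188 = 11/47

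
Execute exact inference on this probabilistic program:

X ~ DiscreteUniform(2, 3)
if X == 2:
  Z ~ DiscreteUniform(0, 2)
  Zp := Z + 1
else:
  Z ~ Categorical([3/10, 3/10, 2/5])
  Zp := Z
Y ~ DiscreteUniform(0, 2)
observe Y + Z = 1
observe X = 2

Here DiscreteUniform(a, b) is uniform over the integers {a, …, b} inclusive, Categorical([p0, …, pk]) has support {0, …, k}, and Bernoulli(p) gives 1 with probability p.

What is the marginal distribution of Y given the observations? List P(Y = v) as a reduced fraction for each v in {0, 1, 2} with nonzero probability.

Enumerate traces; 2 have nonzero weight after conditioning:
  (X=2, Z=0, Y=1) weight 1/18
  (X=2, Z=1, Y=0) weight 1/18
Group by Y:
  weight(Y=0) = 1/18
  weight(Y=1) = 1/18
Total weight = 1/18 + 1/18 = 1/9
P(Y=0 | obs) = 1/18 / 1/9 = 1/2
P(Y=1 | obs) = 1/18 / 1/9 = 1/2

P(Y=0) = 1/2, P(Y=1) = 1/2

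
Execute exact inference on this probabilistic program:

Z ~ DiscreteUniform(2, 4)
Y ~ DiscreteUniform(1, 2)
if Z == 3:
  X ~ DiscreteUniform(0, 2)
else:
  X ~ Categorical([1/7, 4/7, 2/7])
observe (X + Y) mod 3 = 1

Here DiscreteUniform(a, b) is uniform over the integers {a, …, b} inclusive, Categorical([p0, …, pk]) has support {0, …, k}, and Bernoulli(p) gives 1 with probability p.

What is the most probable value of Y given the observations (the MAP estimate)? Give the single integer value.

argmax_v P(Y = v | obs) = 2

Enumerate traces; 6 have nonzero weight after conditioning:
  (Z=2, Y=1, X=0) weight 1/42
  (Z=2, Y=2, X=2) weight 1/21
  (Z=3, Y=1, X=0) weight 1/18
  (Z=3, Y=2, X=2) weight 1/18
  (Z=4, Y=1, X=0) weight 1/42
  (Z=4, Y=2, X=2) weight 1/21
Group by Y:
  weight(Y=1) = 13/126
  weight(Y=2) = 19/126
Total weight = 13/126 + 19/126 = 16/63
P(Y=1 | obs) = 13/126 / 16/63 = 13/32
P(Y=2 | obs) = 19/126 / 16/63 = 19/32
argmax = 2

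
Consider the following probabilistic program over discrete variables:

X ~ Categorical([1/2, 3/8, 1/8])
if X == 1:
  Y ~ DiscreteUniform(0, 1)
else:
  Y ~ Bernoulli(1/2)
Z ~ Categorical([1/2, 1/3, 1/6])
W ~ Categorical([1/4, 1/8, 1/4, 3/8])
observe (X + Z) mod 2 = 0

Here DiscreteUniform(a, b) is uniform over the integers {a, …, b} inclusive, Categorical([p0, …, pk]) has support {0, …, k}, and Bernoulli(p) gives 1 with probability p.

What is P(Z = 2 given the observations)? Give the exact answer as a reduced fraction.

Enumerate traces; 40 have nonzero weight after conditioning:
  (X=0, Y=0, Z=0, W=0) weight 1/32
  (X=0, Y=0, Z=0, W=1) weight 1/64
  (X=0, Y=0, Z=0, W=2) weight 1/32
  (X=0, Y=0, Z=0, W=3) weight 3/64
  (X=0, Y=0, Z=2, W=0) weight 1/96
  (X=0, Y=0, Z=2, W=1) weight 1/192
  (X=0, Y=0, Z=2, W=2) weight 1/96
  (X=0, Y=0, Z=2, W=3) weight 1/64
  (X=1, Y=0, Z=1, W=0) weight 1/64
  … 31 more
Group by Z:
  weight(Z=0) = 5/16
  weight(Z=1) = 1/8
  weight(Z=2) = 5/48
Total weight = 5/16 + 1/8 + 5/48 = 13/24
P(Z=0 | obs) = 5/16 / 13/24 = 15/26
P(Z=1 | obs) = 1/8 / 13/24 = 3/13
P(Z=2 | obs) = 5/48 / 13/24 = 5/26

P(Z = 2 | obs) = 5/26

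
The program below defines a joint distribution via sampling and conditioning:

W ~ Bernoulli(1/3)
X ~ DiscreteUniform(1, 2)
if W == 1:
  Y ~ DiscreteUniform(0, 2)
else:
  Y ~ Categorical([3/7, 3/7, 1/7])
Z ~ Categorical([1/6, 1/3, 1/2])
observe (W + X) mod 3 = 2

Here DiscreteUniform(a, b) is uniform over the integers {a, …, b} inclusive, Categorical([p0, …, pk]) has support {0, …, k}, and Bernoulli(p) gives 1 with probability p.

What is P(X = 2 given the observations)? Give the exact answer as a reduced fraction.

P(X = 2 | obs) = 2/3

Enumerate traces; 18 have nonzero weight after conditioning:
  (W=0, X=2, Y=0, Z=0) weight 1/42
  (W=0, X=2, Y=0, Z=1) weight 1/21
  (W=0, X=2, Y=0, Z=2) weight 1/14
  (W=0, X=2, Y=1, Z=0) weight 1/42
  (W=0, X=2, Y=1, Z=1) weight 1/21
  (W=0, X=2, Y=1, Z=2) weight 1/14
  (W=0, X=2, Y=2, Z=0) weight 1/126
  (W=0, X=2, Y=2, Z=1) weight 1/63
  (W=1, X=1, Y=0, Z=0) weight 1/108
  … 9 more
Group by X:
  weight(X=1) = 1/6
  weight(X=2) = 1/3
Total weight = 1/6 + 1/3 = 1/2
P(X=1 | obs) = 1/6 / 1/2 = 1/3
P(X=2 | obs) = 1/3 / 1/2 = 2/3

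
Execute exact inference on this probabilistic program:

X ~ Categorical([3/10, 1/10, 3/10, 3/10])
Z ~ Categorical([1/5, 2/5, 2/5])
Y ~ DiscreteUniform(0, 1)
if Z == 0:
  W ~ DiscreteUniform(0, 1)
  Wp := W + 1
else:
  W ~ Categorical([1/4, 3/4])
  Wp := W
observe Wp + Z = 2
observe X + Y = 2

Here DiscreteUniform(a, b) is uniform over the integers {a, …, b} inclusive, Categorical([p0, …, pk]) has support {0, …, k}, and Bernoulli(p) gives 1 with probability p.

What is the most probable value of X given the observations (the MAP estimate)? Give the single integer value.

argmax_v P(X = v | obs) = 2

Enumerate traces; 6 have nonzero weight after conditioning:
  (X=1, Z=0, Y=1, W=1) weight 1/200
  (X=1, Z=1, Y=1, W=1) weight 3/200
  (X=1, Z=2, Y=1, W=0) weight 1/200
  (X=2, Z=0, Y=0, W=1) weight 3/200
  (X=2, Z=1, Y=0, W=1) weight 9/200
  (X=2, Z=2, Y=0, W=0) weight 3/200
Group by X:
  weight(X=1) = 1/40
  weight(X=2) = 3/40
Total weight = 1/40 + 3/40 = 1/10
P(X=1 | obs) = 1/40 / 1/10 = 1/4
P(X=2 | obs) = 3/40 / 1/10 = 3/4
argmax = 2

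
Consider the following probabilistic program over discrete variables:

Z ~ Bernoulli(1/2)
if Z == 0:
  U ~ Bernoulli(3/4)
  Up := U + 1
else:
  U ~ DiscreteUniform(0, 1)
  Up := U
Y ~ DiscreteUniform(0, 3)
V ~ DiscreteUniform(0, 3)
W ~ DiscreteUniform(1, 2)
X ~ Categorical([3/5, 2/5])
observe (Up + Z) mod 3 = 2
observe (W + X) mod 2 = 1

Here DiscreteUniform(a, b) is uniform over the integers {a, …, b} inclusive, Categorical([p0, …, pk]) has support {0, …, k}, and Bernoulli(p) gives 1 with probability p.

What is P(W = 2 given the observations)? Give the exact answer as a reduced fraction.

P(W = 2 | obs) = 2/5

Enumerate traces; 64 have nonzero weight after conditioning:
  (Z=0, U=1, Y=0, V=0, W=1, X=0) weight 9/1280
  (Z=0, U=1, Y=0, V=0, W=2, X=1) weight 3/640
  (Z=0, U=1, Y=0, V=1, W=1, X=0) weight 9/1280
  (Z=0, U=1, Y=0, V=1, W=2, X=1) weight 3/640
  (Z=0, U=1, Y=0, V=2, W=1, X=0) weight 9/1280
  (Z=0, U=1, Y=0, V=2, W=2, X=1) weight 3/640
  (Z=0, U=1, Y=0, V=3, W=1, X=0) weight 9/1280
  (Z=0, U=1, Y=0, V=3, W=2, X=1) weight 3/640
  … 56 more
Group by W:
  weight(W=1) = 3/16
  weight(W=2) = 1/8
Total weight = 3/16 + 1/8 = 5/16
P(W=1 | obs) = 3/16 / 5/16 = 3/5
P(W=2 | obs) = 1/8 / 5/16 = 2/5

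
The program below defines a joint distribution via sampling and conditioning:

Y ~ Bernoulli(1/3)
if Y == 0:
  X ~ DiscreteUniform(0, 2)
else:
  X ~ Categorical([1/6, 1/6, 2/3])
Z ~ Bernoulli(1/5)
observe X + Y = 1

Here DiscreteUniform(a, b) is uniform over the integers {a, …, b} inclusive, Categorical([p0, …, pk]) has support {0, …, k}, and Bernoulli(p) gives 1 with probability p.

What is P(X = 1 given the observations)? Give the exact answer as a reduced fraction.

Enumerate traces; 4 have nonzero weight after conditioning:
  (Y=0, X=1, Z=0) weight 8/45
  (Y=0, X=1, Z=1) weight 2/45
  (Y=1, X=0, Z=0) weight 2/45
  (Y=1, X=0, Z=1) weight 1/90
Group by X:
  weight(X=0) = 1/18
  weight(X=1) = 2/9
Total weight = 1/18 + 2/9 = 5/18
P(X=0 | obs) = 1/18 / 5/18 = 1/5
P(X=1 | obs) = 2/9 / 5/18 = 4/5

P(X = 1 | obs) = 4/5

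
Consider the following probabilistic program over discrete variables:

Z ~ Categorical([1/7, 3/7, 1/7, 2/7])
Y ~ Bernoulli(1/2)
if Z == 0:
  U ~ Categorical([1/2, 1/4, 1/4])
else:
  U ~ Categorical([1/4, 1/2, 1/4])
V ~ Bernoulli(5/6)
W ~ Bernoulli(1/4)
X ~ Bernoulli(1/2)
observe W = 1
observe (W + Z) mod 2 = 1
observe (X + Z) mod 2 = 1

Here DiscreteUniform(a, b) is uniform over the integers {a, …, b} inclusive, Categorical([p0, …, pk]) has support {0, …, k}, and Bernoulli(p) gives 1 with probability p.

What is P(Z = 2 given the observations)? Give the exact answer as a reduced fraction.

P(Z = 2 | obs) = 1/2

Enumerate traces; 24 have nonzero weight after conditioning:
  (Z=0, Y=0, U=0, V=0, W=1, X=1) weight 1/1344
  (Z=0, Y=0, U=0, V=1, W=1, X=1) weight 5/1344
  (Z=0, Y=0, U=1, V=0, W=1, X=1) weight 1/2688
  (Z=0, Y=0, U=1, V=1, W=1, X=1) weight 5/2688
  (Z=0, Y=0, U=2, V=0, W=1, X=1) weight 1/2688
  (Z=0, Y=0, U=2, V=1, W=1, X=1) weight 5/2688
  (Z=0, Y=1, U=0, V=0, W=1, X=1) weight 1/1344
  (Z=0, Y=1, U=0, V=1, W=1, X=1) weight 5/1344
  (Z=2, Y=0, U=0, V=0, W=1, X=1) weight 1/2688
  … 15 more
Group by Z:
  weight(Z=0) = 1/56
  weight(Z=2) = 1/56
Total weight = 1/56 + 1/56 = 1/28
P(Z=0 | obs) = 1/56 / 1/28 = 1/2
P(Z=2 | obs) = 1/56 / 1/28 = 1/2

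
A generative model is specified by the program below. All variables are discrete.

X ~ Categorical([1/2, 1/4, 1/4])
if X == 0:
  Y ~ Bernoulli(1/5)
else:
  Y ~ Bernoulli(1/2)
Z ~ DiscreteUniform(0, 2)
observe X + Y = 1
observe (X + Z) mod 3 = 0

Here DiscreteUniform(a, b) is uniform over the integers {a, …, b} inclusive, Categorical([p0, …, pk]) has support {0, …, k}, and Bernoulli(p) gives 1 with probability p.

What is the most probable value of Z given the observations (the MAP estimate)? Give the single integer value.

Enumerate traces; 2 have nonzero weight after conditioning:
  (X=0, Y=1, Z=0) weight 1/30
  (X=1, Y=0, Z=2) weight 1/24
Group by Z:
  weight(Z=0) = 1/30
  weight(Z=2) = 1/24
Total weight = 1/30 + 1/24 = 3/40
P(Z=0 | obs) = 1/30 / 3/40 = 4/9
P(Z=2 | obs) = 1/24 / 3/40 = 5/9
argmax = 2

argmax_v P(Z = v | obs) = 2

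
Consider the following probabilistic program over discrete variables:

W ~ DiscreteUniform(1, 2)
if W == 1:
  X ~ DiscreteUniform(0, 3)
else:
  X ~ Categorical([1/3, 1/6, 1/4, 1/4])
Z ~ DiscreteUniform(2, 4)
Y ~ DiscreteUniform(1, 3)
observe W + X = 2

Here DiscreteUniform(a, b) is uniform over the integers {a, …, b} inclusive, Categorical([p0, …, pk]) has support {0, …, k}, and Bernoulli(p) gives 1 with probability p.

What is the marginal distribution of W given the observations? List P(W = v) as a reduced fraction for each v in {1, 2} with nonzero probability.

P(W=1) = 3/7, P(W=2) = 4/7

Enumerate traces; 18 have nonzero weight after conditioning:
  (W=1, X=1, Z=2, Y=1) weight 1/72
  (W=1, X=1, Z=2, Y=2) weight 1/72
  (W=1, X=1, Z=2, Y=3) weight 1/72
  (W=1, X=1, Z=3, Y=1) weight 1/72
  (W=1, X=1, Z=3, Y=2) weight 1/72
  (W=1, X=1, Z=3, Y=3) weight 1/72
  (W=1, X=1, Z=4, Y=1) weight 1/72
  (W=1, X=1, Z=4, Y=2) weight 1/72
  (W=2, X=0, Z=2, Y=1) weight 1/54
  … 9 more
Group by W:
  weight(W=1) = 1/8
  weight(W=2) = 1/6
Total weight = 1/8 + 1/6 = 7/24
P(W=1 | obs) = 1/8 / 7/24 = 3/7
P(W=2 | obs) = 1/6 / 7/24 = 4/7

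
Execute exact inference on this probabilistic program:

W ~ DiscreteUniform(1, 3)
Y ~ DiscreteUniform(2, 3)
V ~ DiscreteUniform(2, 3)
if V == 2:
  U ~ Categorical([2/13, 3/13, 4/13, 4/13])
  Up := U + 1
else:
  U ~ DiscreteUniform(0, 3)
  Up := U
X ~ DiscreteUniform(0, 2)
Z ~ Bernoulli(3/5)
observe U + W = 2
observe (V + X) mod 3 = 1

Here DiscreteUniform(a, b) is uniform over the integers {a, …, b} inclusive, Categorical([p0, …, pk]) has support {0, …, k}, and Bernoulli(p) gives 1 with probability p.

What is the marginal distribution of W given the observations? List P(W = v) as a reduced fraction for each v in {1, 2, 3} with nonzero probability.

Enumerate traces; 16 have nonzero weight after conditioning:
  (W=1, Y=2, V=2, U=1, X=2, Z=0) weight 1/390
  (W=1, Y=2, V=2, U=1, X=2, Z=1) weight 1/260
  (W=1, Y=2, V=3, U=1, X=1, Z=0) weight 1/360
  (W=1, Y=2, V=3, U=1, X=1, Z=1) weight 1/240
  (W=1, Y=3, V=2, U=1, X=2, Z=0) weight 1/390
  (W=1, Y=3, V=2, U=1, X=2, Z=1) weight 1/260
  (W=1, Y=3, V=3, U=1, X=1, Z=0) weight 1/360
  (W=1, Y=3, V=3, U=1, X=1, Z=1) weight 1/240
  (W=2, Y=2, V=2, U=0, X=2, Z=0) weight 1/585
  … 7 more
Group by W:
  weight(W=1) = 25/936
  weight(W=2) = 7/312
Total weight = 25/936 + 7/312 = 23/468
P(W=1 | obs) = 25/936 / 23/468 = 25/46
P(W=2 | obs) = 7/312 / 23/468 = 21/46

P(W=1) = 25/46, P(W=2) = 21/46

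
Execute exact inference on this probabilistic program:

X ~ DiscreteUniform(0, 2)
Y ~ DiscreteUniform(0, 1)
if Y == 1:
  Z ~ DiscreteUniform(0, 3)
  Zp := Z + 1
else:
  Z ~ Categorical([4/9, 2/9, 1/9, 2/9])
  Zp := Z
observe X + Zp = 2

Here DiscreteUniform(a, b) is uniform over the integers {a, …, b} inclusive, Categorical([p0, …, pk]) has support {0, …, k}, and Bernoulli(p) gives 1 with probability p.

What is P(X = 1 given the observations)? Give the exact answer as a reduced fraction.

Enumerate traces; 5 have nonzero weight after conditioning:
  (X=0, Y=0, Z=2) weight 1/54
  (X=0, Y=1, Z=1) weight 1/24
  (X=1, Y=0, Z=1) weight 1/27
  (X=1, Y=1, Z=0) weight 1/24
  (X=2, Y=0, Z=0) weight 2/27
Group by X:
  weight(X=0) = 13/216
  weight(X=1) = 17/216
  weight(X=2) = 2/27
Total weight = 13/216 + 17/216 + 2/27 = 23/108
P(X=0 | obs) = 13/216 / 23/108 = 13/46
P(X=1 | obs) = 17/216 / 23/108 = 17/46
P(X=2 | obs) = 2/27 / 23/108 = 8/23

P(X = 1 | obs) = 17/46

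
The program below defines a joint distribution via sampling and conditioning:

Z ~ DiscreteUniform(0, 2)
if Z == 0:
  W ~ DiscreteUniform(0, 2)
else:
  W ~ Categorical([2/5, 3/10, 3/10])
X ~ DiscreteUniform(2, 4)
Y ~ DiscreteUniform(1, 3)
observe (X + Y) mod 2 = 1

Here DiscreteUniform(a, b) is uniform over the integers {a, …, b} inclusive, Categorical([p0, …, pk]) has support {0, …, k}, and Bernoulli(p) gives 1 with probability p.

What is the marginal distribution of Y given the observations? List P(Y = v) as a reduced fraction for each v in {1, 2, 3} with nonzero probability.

P(Y=1) = 2/5, P(Y=2) = 1/5, P(Y=3) = 2/5

Enumerate traces; 45 have nonzero weight after conditioning:
  (Z=0, W=0, X=2, Y=1) weight 1/81
  (Z=0, W=0, X=2, Y=3) weight 1/81
  (Z=0, W=0, X=3, Y=2) weight 1/81
  (Z=0, W=0, X=4, Y=1) weight 1/81
  (Z=0, W=0, X=4, Y=3) weight 1/81
  (Z=0, W=1, X=2, Y=1) weight 1/81
  (Z=0, W=1, X=2, Y=3) weight 1/81
  (Z=0, W=1, X=3, Y=2) weight 1/81
  … 37 more
Group by Y:
  weight(Y=1) = 2/9
  weight(Y=2) = 1/9
  weight(Y=3) = 2/9
Total weight = 2/9 + 1/9 + 2/9 = 5/9
P(Y=1 | obs) = 2/9 / 5/9 = 2/5
P(Y=2 | obs) = 1/9 / 5/9 = 1/5
P(Y=3 | obs) = 2/9 / 5/9 = 2/5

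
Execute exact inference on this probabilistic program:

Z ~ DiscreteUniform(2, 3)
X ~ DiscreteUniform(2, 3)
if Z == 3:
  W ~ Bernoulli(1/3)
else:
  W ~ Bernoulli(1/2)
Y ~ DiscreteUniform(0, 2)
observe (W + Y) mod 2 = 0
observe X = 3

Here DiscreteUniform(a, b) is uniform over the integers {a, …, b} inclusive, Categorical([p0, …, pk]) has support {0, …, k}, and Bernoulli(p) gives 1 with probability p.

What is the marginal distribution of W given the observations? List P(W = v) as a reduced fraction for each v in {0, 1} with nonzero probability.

Enumerate traces; 6 have nonzero weight after conditioning:
  (Z=2, X=3, W=0, Y=0) weight 1/24
  (Z=2, X=3, W=0, Y=2) weight 1/24
  (Z=2, X=3, W=1, Y=1) weight 1/24
  (Z=3, X=3, W=0, Y=0) weight 1/18
  (Z=3, X=3, W=0, Y=2) weight 1/18
  (Z=3, X=3, W=1, Y=1) weight 1/36
Group by W:
  weight(W=0) = 7/36
  weight(W=1) = 5/72
Total weight = 7/36 + 5/72 = 19/72
P(W=0 | obs) = 7/36 / 19/72 = 14/19
P(W=1 | obs) = 5/72 / 19/72 = 5/19

P(W=0) = 14/19, P(W=1) = 5/19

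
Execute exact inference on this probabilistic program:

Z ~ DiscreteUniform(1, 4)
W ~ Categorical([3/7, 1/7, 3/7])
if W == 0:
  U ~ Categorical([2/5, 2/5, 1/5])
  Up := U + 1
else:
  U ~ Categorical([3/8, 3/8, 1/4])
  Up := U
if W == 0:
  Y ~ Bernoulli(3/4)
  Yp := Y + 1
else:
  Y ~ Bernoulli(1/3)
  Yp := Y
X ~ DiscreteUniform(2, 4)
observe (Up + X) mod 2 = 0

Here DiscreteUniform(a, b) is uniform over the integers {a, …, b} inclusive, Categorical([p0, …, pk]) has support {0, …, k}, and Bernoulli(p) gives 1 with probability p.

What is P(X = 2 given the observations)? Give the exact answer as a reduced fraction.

P(X = 2 | obs) = 37/107

Enumerate traces; 112 have nonzero weight after conditioning:
  (Z=1, W=0, U=0, Y=0, X=3) weight 1/280
  (Z=1, W=0, U=0, Y=1, X=3) weight 3/280
  (Z=1, W=0, U=1, Y=0, X=2) weight 1/280
  (Z=1, W=0, U=1, Y=0, X=4) weight 1/280
  (Z=1, W=0, U=1, Y=1, X=2) weight 3/280
  (Z=1, W=0, U=1, Y=1, X=4) weight 3/280
  (Z=1, W=0, U=2, Y=0, X=3) weight 1/560
  (Z=1, W=0, U=2, Y=1, X=3) weight 3/560
  … 104 more
Group by X:
  weight(X=2) = 37/210
  weight(X=3) = 11/70
  weight(X=4) = 37/210
Total weight = 37/210 + 11/70 + 37/210 = 107/210
P(X=2 | obs) = 37/210 / 107/210 = 37/107
P(X=3 | obs) = 11/70 / 107/210 = 33/107
P(X=4 | obs) = 37/210 / 107/210 = 37/107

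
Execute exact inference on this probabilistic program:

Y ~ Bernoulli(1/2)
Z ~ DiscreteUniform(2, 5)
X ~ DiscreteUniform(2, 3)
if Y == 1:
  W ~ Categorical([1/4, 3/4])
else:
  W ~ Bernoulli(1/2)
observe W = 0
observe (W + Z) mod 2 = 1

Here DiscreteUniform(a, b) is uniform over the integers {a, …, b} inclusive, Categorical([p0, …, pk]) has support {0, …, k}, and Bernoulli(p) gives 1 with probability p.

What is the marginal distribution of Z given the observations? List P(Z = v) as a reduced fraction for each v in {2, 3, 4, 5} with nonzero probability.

P(Z=3) = 1/2, P(Z=5) = 1/2

Enumerate traces; 8 have nonzero weight after conditioning:
  (Y=0, Z=3, X=2, W=0) weight 1/32
  (Y=0, Z=3, X=3, W=0) weight 1/32
  (Y=0, Z=5, X=2, W=0) weight 1/32
  (Y=0, Z=5, X=3, W=0) weight 1/32
  (Y=1, Z=3, X=2, W=0) weight 1/64
  (Y=1, Z=3, X=3, W=0) weight 1/64
  (Y=1, Z=5, X=2, W=0) weight 1/64
  (Y=1, Z=5, X=3, W=0) weight 1/64
Group by Z:
  weight(Z=3) = 3/32
  weight(Z=5) = 3/32
Total weight = 3/32 + 3/32 = 3/16
P(Z=3 | obs) = 3/32 / 3/16 = 1/2
P(Z=5 | obs) = 3/32 / 3/16 = 1/2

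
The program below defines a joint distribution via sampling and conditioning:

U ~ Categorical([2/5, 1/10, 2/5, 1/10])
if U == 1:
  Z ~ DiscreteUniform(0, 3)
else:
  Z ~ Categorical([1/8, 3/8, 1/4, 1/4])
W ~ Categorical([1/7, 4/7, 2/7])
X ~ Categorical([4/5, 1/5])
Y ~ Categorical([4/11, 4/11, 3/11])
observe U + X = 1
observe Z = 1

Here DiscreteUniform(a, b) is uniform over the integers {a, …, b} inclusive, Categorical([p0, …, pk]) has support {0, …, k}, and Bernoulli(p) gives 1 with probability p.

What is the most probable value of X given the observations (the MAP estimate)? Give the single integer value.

Enumerate traces; 18 have nonzero weight after conditioning:
  (U=0, Z=1, W=0, X=1, Y=0) weight 3/1925
  (U=0, Z=1, W=0, X=1, Y=1) weight 3/1925
  (U=0, Z=1, W=0, X=1, Y=2) weight 9/7700
  (U=0, Z=1, W=1, X=1, Y=0) weight 12/1925
  (U=0, Z=1, W=1, X=1, Y=1) weight 12/1925
  (U=0, Z=1, W=1, X=1, Y=2) weight 9/1925
  (U=0, Z=1, W=2, X=1, Y=0) weight 6/1925
  (U=0, Z=1, W=2, X=1, Y=1) weight 6/1925
  (U=1, Z=1, W=0, X=0, Y=0) weight 2/1925
  … 9 more
Group by X:
  weight(X=0) = 1/50
  weight(X=1) = 3/100
Total weight = 1/50 + 3/100 = 1/20
P(X=0 | obs) = 1/50 / 1/20 = 2/5
P(X=1 | obs) = 3/100 / 1/20 = 3/5
argmax = 1

argmax_v P(X = v | obs) = 1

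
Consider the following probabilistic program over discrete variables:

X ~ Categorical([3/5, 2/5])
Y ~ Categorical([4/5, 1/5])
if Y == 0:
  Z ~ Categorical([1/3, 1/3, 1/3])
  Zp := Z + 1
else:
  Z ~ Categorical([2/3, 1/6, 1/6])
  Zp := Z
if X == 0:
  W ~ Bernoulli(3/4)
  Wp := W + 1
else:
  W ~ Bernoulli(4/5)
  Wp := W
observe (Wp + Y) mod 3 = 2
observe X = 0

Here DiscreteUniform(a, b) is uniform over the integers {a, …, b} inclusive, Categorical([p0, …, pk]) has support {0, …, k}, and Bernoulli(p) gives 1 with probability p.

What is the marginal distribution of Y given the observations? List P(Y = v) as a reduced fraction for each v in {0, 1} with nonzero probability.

P(Y=0) = 12/13, P(Y=1) = 1/13

Enumerate traces; 6 have nonzero weight after conditioning:
  (X=0, Y=0, Z=0, W=1) weight 3/25
  (X=0, Y=0, Z=1, W=1) weight 3/25
  (X=0, Y=0, Z=2, W=1) weight 3/25
  (X=0, Y=1, Z=0, W=0) weight 1/50
  (X=0, Y=1, Z=1, W=0) weight 1/200
  (X=0, Y=1, Z=2, W=0) weight 1/200
Group by Y:
  weight(Y=0) = 9/25
  weight(Y=1) = 3/100
Total weight = 9/25 + 3/100 = 39/100
P(Y=0 | obs) = 9/25 / 39/100 = 12/13
P(Y=1 | obs) = 3/100 / 39/100 = 1/13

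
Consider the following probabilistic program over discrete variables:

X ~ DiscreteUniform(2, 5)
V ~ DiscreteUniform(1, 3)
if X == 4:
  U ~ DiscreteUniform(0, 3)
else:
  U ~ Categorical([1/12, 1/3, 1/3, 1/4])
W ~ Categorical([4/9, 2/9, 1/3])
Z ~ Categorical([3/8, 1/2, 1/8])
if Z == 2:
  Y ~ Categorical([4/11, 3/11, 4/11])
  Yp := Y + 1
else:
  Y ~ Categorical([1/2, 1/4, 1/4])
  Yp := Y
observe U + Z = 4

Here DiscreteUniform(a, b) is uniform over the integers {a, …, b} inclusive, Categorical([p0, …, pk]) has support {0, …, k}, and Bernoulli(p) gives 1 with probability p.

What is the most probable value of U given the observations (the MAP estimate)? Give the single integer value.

argmax_v P(U = v | obs) = 3

Enumerate traces; 216 have nonzero weight after conditioning:
  (X=2, V=1, U=2, W=0, Z=2, Y=0) weight 1/1782
  (X=2, V=1, U=2, W=0, Z=2, Y=1) weight 1/2376
  (X=2, V=1, U=2, W=0, Z=2, Y=2) weight 1/1782
  (X=2, V=1, U=2, W=1, Z=2, Y=0) weight 1/3564
  (X=2, V=1, U=2, W=1, Z=2, Y=1) weight 1/4752
  (X=2, V=1, U=2, W=1, Z=2, Y=2) weight 1/3564
  (X=2, V=1, U=2, W=2, Z=2, Y=0) weight 1/2376
  (X=2, V=1, U=2, W=2, Z=2, Y=1) weight 1/3168
  (X=2, V=1, U=3, W=0, Z=1, Y=0) weight 1/432
  … 207 more
Group by U:
  weight(U=2) = 5/128
  weight(U=3) = 1/8
Total weight = 5/128 + 1/8 = 21/128
P(U=2 | obs) = 5/128 / 21/128 = 5/21
P(U=3 | obs) = 1/8 / 21/128 = 16/21
argmax = 3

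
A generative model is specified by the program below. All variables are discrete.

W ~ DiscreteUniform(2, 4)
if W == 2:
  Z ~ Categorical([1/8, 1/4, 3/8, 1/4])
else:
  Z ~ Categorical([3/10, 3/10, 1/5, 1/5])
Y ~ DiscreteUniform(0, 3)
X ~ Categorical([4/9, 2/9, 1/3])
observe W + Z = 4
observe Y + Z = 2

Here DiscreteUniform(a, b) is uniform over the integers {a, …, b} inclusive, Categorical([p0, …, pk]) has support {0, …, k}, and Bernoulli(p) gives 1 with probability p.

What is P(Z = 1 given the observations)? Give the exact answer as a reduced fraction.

Enumerate traces; 9 have nonzero weight after conditioning:
  (W=2, Z=2, Y=0, X=0) weight 1/72
  (W=2, Z=2, Y=0, X=1) weight 1/144
  (W=2, Z=2, Y=0, X=2) weight 1/96
  (W=3, Z=1, Y=1, X=0) weight 1/90
  (W=3, Z=1, Y=1, X=1) weight 1/180
  (W=3, Z=1, Y=1, X=2) weight 1/120
  (W=4, Z=0, Y=2, X=0) weight 1/90
  (W=4, Z=0, Y=2, X=1) weight 1/180
  … 1 more
Group by Z:
  weight(Z=0) = 1/40
  weight(Z=1) = 1/40
  weight(Z=2) = 1/32
Total weight = 1/40 + 1/40 + 1/32 = 13/160
P(Z=0 | obs) = 1/40 / 13/160 = 4/13
P(Z=1 | obs) = 1/40 / 13/160 = 4/13
P(Z=2 | obs) = 1/32 / 13/160 = 5/13

P(Z = 1 | obs) = 4/13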